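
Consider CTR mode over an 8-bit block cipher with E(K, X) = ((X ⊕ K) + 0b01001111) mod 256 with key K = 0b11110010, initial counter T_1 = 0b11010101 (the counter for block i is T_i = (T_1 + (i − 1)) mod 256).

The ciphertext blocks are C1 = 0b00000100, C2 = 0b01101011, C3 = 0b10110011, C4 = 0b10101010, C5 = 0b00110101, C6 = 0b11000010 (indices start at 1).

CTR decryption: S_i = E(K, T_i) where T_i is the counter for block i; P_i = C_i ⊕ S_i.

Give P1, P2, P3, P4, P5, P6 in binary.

P1 = 0b01110010, P2 = 0b00011000, P3 = 0b11000111, P4 = 0b11010011, P5 = 0b01001111, P6 = 0b10110101

P1: T = 0b11010101, S = E(K, T) = 0b01110110; 0b00000100 ⊕ 0b01110110 = 0b01110010.
P2: T = 0b11010110, S = E(K, T) = 0b01110011; 0b01101011 ⊕ 0b01110011 = 0b00011000.
P3: T = 0b11010111, S = E(K, T) = 0b01110100; 0b10110011 ⊕ 0b01110100 = 0b11000111.
P4: T = 0b11011000, S = E(K, T) = 0b01111001; 0b10101010 ⊕ 0b01111001 = 0b11010011.
P5: T = 0b11011001, S = E(K, T) = 0b01111010; 0b00110101 ⊕ 0b01111010 = 0b01001111.
P6: T = 0b11011010, S = E(K, T) = 0b01110111; 0b11000010 ⊕ 0b01110111 = 0b10110101.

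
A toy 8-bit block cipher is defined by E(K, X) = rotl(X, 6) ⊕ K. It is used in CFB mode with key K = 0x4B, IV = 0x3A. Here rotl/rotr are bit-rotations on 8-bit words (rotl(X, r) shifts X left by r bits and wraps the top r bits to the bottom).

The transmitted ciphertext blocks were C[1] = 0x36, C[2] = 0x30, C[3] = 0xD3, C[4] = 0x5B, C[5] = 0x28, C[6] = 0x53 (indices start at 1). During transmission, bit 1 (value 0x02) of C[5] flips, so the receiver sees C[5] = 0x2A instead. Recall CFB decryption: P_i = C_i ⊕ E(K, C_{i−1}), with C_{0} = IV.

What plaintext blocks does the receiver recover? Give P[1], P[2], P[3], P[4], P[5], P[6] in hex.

P[1] = 0xF3, P[2] = 0xF6, P[3] = 0x94, P[4] = 0xE4, P[5] = 0xB7, P[6] = 0x92

Only C[5] changed, to 0x2A. In CFB, a change in C_i flips the same bit in P_i and garbles P_{i+1}. Decrypting the received ciphertext:
P[1]: E(K, 0x3A) = 0xC5; 0x36 ⊕ 0xC5 = 0xF3.
P[2]: E(K, 0x36) = 0xC6; 0x30 ⊕ 0xC6 = 0xF6.
P[3]: E(K, 0x30) = 0x47; 0xD3 ⊕ 0x47 = 0x94.
P[4]: E(K, 0xD3) = 0xBF; 0x5B ⊕ 0xBF = 0xE4.
P[5]: E(K, 0x5B) = 0x9D; 0x2A ⊕ 0x9D = 0xB7.
P[6]: E(K, 0x2A) = 0xC1; 0x53 ⊕ 0xC1 = 0x92.
Blocks that differ from the original plaintext: P[5], P[6].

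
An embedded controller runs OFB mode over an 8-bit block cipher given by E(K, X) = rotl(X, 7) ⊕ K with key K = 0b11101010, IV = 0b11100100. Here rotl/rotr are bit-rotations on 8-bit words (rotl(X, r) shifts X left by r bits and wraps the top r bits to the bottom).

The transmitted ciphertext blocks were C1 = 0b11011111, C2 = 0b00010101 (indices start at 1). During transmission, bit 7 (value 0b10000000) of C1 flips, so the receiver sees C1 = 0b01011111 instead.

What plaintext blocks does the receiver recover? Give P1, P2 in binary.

OFB decryption: S_i = E(K, S_{i−1}) with S_{0} = IV; P_i = C_i ⊕ S_i.
Only C1 changed, to 0b01011111. In OFB, a change in C_i flips the same bit in P_i only; the keystream is unaffected. Decrypting the received ciphertext:
P1: S = E(K, 0b11100100) = 0b10011000; 0b01011111 ⊕ 0b10011000 = 0b11000111.
P2: S = E(K, 0b10011000) = 0b10100110; 0b00010101 ⊕ 0b10100110 = 0b10110011.
Blocks that differ from the original plaintext: P1.

P1 = 0b11000111, P2 = 0b10110011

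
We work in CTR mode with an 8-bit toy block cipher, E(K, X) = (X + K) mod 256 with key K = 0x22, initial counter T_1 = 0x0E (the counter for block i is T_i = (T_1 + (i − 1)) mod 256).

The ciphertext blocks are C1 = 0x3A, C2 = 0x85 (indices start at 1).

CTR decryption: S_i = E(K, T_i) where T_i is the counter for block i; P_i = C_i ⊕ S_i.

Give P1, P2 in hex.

P1 = 0x0A, P2 = 0xB4

P1: T = 0x0E, S = E(K, T) = 0x30; 0x3A ⊕ 0x30 = 0x0A.
P2: T = 0x0F, S = E(K, T) = 0x31; 0x85 ⊕ 0x31 = 0xB4.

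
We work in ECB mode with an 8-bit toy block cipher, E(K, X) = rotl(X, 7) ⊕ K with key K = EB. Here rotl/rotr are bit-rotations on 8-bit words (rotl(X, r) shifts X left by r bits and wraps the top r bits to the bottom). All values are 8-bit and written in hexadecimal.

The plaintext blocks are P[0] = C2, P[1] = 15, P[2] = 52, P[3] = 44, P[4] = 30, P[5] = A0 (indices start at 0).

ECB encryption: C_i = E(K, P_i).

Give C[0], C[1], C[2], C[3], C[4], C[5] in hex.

C[0]: E(K, C2) = 8A.
C[1]: E(K, 15) = 61.
C[2]: E(K, 52) = C2.
C[3]: E(K, 44) = C9.
C[4]: E(K, 30) = F3.
C[5]: E(K, A0) = BB.

C[0] = 8A, C[1] = 61, C[2] = C2, C[3] = C9, C[4] = F3, C[5] = BB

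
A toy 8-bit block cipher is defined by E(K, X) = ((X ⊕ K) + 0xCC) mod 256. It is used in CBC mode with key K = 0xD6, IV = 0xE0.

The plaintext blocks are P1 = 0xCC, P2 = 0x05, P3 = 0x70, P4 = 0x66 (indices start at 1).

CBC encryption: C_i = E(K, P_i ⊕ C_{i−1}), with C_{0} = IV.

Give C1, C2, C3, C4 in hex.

C1 = 0xC6, C2 = 0xE1, C3 = 0x13, C4 = 0x6F

C1: P1 ⊕ 0xE0 = 0x2C; E(K, 0x2C) = 0xC6.
C2: P2 ⊕ 0xC6 = 0xC3; E(K, 0xC3) = 0xE1.
C3: P3 ⊕ 0xE1 = 0x91; E(K, 0x91) = 0x13.
C4: P4 ⊕ 0x13 = 0x75; E(K, 0x75) = 0x6F.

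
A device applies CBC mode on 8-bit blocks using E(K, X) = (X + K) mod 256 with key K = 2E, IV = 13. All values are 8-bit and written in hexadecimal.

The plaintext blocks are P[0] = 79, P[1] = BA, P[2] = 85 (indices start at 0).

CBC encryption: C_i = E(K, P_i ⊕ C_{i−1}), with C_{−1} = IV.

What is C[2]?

C[0]: P[0] ⊕ 13 = 6A; E(K, 6A) = 98.
C[1]: P[1] ⊕ 98 = 22; E(K, 22) = 50.
C[2]: P[2] ⊕ 50 = D5; E(K, D5) = 03.

C[2] = 03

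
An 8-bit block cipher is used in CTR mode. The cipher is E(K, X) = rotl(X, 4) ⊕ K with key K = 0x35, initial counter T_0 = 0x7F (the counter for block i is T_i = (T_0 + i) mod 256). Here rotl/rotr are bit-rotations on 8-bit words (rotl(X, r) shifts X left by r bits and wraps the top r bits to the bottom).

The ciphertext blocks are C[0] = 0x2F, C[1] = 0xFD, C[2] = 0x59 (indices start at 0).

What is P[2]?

CTR decryption: S_i = E(K, T_i) where T_i is the counter for block i; P_i = C_i ⊕ S_i.
P[2]: T = 0x81, S = E(K, T) = 0x2D; 0x59 ⊕ 0x2D = 0x74.

P[2] = 0x74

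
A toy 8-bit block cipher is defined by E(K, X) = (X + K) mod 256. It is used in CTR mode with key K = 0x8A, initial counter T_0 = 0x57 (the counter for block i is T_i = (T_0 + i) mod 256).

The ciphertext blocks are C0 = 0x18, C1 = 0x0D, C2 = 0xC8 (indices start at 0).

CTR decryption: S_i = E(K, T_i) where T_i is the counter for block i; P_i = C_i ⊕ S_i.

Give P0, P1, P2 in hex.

P0 = 0xF9, P1 = 0xEF, P2 = 0x2B

P0: T = 0x57, S = E(K, T) = 0xE1; 0x18 ⊕ 0xE1 = 0xF9.
P1: T = 0x58, S = E(K, T) = 0xE2; 0x0D ⊕ 0xE2 = 0xEF.
P2: T = 0x59, S = E(K, T) = 0xE3; 0xC8 ⊕ 0xE3 = 0x2B.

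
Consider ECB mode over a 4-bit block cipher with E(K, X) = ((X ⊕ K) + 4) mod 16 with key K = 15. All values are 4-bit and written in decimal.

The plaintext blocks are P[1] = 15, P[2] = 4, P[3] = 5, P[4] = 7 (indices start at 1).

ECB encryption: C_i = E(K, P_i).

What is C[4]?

C[4] = 12

C[4]: E(K, 7) = 12.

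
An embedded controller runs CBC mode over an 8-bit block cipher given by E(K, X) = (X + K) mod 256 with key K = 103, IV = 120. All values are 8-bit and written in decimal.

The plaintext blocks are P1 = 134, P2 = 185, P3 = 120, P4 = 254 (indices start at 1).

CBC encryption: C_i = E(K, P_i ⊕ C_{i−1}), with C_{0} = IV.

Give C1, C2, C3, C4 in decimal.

C1 = 101, C2 = 67, C3 = 162, C4 = 195

C1: P1 ⊕ 120 = 254; E(K, 254) = 101.
C2: P2 ⊕ 101 = 220; E(K, 220) = 67.
C3: P3 ⊕ 67 = 59; E(K, 59) = 162.
C4: P4 ⊕ 162 = 92; E(K, 92) = 195.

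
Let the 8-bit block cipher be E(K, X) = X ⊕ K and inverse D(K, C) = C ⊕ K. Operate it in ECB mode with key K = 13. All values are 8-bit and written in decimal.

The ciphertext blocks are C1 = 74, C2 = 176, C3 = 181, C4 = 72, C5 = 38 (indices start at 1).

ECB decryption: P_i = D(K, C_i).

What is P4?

P4 = 69

P4: D(K, 72) = 69.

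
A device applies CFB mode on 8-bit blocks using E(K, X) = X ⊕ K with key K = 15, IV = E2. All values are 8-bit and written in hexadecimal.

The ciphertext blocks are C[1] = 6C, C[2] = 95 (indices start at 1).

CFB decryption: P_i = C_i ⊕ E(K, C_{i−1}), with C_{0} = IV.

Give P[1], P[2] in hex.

P[1] = 9B, P[2] = EC

P[1]: E(K, E2) = F7; 6C ⊕ F7 = 9B.
P[2]: E(K, 6C) = 79; 95 ⊕ 79 = EC.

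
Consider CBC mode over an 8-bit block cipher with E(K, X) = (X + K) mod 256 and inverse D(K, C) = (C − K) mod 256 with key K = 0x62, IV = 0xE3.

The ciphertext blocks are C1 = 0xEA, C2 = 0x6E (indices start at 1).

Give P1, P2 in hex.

P1 = 0x6B, P2 = 0xE6

CBC decryption: P_i = D(K, C_i) ⊕ C_{i−1}, with C_{0} = IV.
P1: D(K, 0xEA) = 0x88; 0x88 ⊕ 0xE3 = 0x6B.
P2: D(K, 0x6E) = 0x0C; 0x0C ⊕ 0xEA = 0xE6.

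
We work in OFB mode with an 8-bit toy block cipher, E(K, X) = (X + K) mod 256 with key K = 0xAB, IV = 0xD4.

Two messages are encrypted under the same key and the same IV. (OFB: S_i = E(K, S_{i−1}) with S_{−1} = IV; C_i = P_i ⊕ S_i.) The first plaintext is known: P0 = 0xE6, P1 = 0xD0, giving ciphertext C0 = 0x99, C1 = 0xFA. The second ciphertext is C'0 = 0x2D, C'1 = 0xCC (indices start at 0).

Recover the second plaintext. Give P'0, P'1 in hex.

In OFB with a reused IV, both messages share the same keystream S_i, so C_i ⊕ C'_i = P_i ⊕ P'_i and thus P'_i = P_i ⊕ C_i ⊕ C'_i.
P'0: 0xE6 ⊕ 0x99 ⊕ 0x2D = 0x52.
P'1: 0xD0 ⊕ 0xFA ⊕ 0xCC = 0xE6.

P'0 = 0x52, P'1 = 0xE6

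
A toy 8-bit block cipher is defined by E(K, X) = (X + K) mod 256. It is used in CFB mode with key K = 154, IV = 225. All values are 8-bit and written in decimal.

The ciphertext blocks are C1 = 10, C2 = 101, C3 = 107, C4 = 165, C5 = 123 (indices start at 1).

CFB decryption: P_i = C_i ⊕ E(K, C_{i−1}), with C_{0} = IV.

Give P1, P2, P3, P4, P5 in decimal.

P1: E(K, 225) = 123; 10 ⊕ 123 = 113.
P2: E(K, 10) = 164; 101 ⊕ 164 = 193.
P3: E(K, 101) = 255; 107 ⊕ 255 = 148.
P4: E(K, 107) = 5; 165 ⊕ 5 = 160.
P5: E(K, 165) = 63; 123 ⊕ 63 = 68.

P1 = 113, P2 = 193, P3 = 148, P4 = 160, P5 = 68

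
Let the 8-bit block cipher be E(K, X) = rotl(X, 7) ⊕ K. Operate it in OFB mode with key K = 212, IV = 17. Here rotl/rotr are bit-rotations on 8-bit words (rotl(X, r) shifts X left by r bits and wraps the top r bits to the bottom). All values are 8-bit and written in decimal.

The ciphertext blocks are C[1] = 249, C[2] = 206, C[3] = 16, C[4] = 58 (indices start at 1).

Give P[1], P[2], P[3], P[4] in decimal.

P[1] = 165, P[2] = 52, P[3] = 185, P[4] = 58

OFB decryption: S_i = E(K, S_{i−1}) with S_{0} = IV; P_i = C_i ⊕ S_i.
P[1]: S = E(K, 17) = 92; 249 ⊕ 92 = 165.
P[2]: S = E(K, 92) = 250; 206 ⊕ 250 = 52.
P[3]: S = E(K, 250) = 169; 16 ⊕ 169 = 185.
P[4]: S = E(K, 169) = 0; 58 ⊕ 0 = 58.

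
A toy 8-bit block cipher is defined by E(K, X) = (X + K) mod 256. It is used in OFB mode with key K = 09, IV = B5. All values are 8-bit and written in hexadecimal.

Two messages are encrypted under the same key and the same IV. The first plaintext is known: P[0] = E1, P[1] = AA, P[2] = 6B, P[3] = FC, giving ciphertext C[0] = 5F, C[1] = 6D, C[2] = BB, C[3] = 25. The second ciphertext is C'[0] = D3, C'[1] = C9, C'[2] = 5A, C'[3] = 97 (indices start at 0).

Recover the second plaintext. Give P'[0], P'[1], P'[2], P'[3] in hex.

P'[0] = 6D, P'[1] = 0E, P'[2] = 8A, P'[3] = 4E

In OFB with a reused IV, both messages share the same keystream S_i, so C_i ⊕ C'_i = P_i ⊕ P'_i and thus P'_i = P_i ⊕ C_i ⊕ C'_i.
P'[0]: E1 ⊕ 5F ⊕ D3 = 6D.
P'[1]: AA ⊕ 6D ⊕ C9 = 0E.
P'[2]: 6B ⊕ BB ⊕ 5A = 8A.
P'[3]: FC ⊕ 25 ⊕ 97 = 4E.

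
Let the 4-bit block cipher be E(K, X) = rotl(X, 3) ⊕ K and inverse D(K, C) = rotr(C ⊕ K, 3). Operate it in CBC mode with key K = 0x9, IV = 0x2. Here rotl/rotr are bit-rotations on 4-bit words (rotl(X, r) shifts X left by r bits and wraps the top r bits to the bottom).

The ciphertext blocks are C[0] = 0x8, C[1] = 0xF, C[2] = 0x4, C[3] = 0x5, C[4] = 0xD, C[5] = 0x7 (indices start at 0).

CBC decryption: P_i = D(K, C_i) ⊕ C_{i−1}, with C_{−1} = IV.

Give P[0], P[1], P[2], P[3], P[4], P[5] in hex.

P[0] = 0x0, P[1] = 0x4, P[2] = 0x4, P[3] = 0xD, P[4] = 0xD, P[5] = 0x0

P[0]: D(K, 0x8) = 0x2; 0x2 ⊕ 0x2 = 0x0.
P[1]: D(K, 0xF) = 0xC; 0xC ⊕ 0x8 = 0x4.
P[2]: D(K, 0x4) = 0xB; 0xB ⊕ 0xF = 0x4.
P[3]: D(K, 0x5) = 0x9; 0x9 ⊕ 0x4 = 0xD.
P[4]: D(K, 0xD) = 0x8; 0x8 ⊕ 0x5 = 0xD.
P[5]: D(K, 0x7) = 0xD; 0xD ⊕ 0xD = 0x0.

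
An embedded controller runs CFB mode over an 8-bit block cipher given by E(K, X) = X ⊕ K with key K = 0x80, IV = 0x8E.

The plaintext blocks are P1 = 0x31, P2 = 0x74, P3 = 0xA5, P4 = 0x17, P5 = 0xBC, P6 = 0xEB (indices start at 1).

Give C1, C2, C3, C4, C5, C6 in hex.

CFB encryption: C_i = P_i ⊕ E(K, C_{i−1}), with C_{0} = IV.
C1: E(K, 0x8E) = 0x0E; 0x31 ⊕ 0x0E = 0x3F.
C2: E(K, 0x3F) = 0xBF; 0x74 ⊕ 0xBF = 0xCB.
C3: E(K, 0xCB) = 0x4B; 0xA5 ⊕ 0x4B = 0xEE.
C4: E(K, 0xEE) = 0x6E; 0x17 ⊕ 0x6E = 0x79.
C5: E(K, 0x79) = 0xF9; 0xBC ⊕ 0xF9 = 0x45.
C6: E(K, 0x45) = 0xC5; 0xEB ⊕ 0xC5 = 0x2E.

C1 = 0x3F, C2 = 0xCB, C3 = 0xEE, C4 = 0x79, C5 = 0x45, C6 = 0x2E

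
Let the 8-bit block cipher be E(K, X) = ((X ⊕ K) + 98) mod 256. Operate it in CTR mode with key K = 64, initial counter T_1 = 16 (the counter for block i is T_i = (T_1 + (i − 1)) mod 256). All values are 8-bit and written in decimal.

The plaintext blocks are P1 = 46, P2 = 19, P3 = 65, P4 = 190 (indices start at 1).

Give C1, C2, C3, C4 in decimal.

C1 = 156, C2 = 160, C3 = 245, C4 = 11

CTR encryption: S_i = E(K, T_i) where T_i is the counter for block i; C_i = P_i ⊕ S_i.
C1: T = 16, S = E(K, T) = 178; 46 ⊕ 178 = 156.
C2: T = 17, S = E(K, T) = 179; 19 ⊕ 179 = 160.
C3: T = 18, S = E(K, T) = 180; 65 ⊕ 180 = 245.
C4: T = 19, S = E(K, T) = 181; 190 ⊕ 181 = 11.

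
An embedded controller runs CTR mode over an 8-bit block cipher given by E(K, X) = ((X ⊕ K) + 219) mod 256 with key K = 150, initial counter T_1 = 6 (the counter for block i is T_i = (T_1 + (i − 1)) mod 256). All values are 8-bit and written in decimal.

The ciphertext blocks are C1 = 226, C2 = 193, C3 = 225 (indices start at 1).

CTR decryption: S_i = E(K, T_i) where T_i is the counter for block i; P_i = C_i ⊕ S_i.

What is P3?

P3: T = 8, S = E(K, T) = 121; 225 ⊕ 121 = 152.

P3 = 152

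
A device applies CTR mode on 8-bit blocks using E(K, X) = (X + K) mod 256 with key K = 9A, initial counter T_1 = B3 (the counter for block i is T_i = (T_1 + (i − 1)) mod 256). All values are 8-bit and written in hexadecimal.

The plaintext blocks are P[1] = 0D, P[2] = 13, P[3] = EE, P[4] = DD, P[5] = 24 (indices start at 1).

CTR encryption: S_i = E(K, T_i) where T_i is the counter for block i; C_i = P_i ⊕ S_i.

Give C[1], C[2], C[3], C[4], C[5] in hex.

C[1]: T = B3, S = E(K, T) = 4D; 0D ⊕ 4D = 40.
C[2]: T = B4, S = E(K, T) = 4E; 13 ⊕ 4E = 5D.
C[3]: T = B5, S = E(K, T) = 4F; EE ⊕ 4F = A1.
C[4]: T = B6, S = E(K, T) = 50; DD ⊕ 50 = 8D.
C[5]: T = B7, S = E(K, T) = 51; 24 ⊕ 51 = 75.

C[1] = 40, C[2] = 5D, C[3] = A1, C[4] = 8D, C[5] = 75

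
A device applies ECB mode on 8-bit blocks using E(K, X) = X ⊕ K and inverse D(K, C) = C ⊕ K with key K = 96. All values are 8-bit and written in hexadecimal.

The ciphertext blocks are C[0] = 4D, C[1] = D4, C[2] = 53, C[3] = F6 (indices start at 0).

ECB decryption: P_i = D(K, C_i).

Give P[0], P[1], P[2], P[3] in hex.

P[0]: D(K, 4D) = DB.
P[1]: D(K, D4) = 42.
P[2]: D(K, 53) = C5.
P[3]: D(K, F6) = 60.

P[0] = DB, P[1] = 42, P[2] = C5, P[3] = 60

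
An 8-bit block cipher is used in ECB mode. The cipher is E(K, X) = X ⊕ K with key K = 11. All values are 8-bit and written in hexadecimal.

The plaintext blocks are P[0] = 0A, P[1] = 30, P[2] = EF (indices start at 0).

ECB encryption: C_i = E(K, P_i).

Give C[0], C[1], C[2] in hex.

C[0] = 1B, C[1] = 21, C[2] = FE

C[0]: E(K, 0A) = 1B.
C[1]: E(K, 30) = 21.
C[2]: E(K, EF) = FE.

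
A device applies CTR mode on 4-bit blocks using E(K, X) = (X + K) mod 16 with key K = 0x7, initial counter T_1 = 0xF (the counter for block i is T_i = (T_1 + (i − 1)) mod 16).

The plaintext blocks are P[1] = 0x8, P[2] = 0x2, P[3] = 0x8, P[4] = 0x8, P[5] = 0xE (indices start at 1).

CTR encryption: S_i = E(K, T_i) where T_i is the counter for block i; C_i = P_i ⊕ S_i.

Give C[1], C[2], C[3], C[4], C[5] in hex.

C[1]: T = 0xF, S = E(K, T) = 0x6; 0x8 ⊕ 0x6 = 0xE.
C[2]: T = 0x0, S = E(K, T) = 0x7; 0x2 ⊕ 0x7 = 0x5.
C[3]: T = 0x1, S = E(K, T) = 0x8; 0x8 ⊕ 0x8 = 0x0.
C[4]: T = 0x2, S = E(K, T) = 0x9; 0x8 ⊕ 0x9 = 0x1.
C[5]: T = 0x3, S = E(K, T) = 0xA; 0xE ⊕ 0xA = 0x4.

C[1] = 0xE, C[2] = 0x5, C[3] = 0x0, C[4] = 0x1, C[5] = 0x4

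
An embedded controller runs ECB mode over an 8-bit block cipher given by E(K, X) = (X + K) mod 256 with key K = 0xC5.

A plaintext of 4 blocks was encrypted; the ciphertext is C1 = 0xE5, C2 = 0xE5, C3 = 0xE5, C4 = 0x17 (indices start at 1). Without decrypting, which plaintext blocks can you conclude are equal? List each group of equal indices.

ECB encrypts each block independently with the same key, so equal ciphertext blocks imply equal plaintext blocks.
C1 = C2 = C3 = 0xE5, so P1 = P2 = P3.

P1 = P2 = P3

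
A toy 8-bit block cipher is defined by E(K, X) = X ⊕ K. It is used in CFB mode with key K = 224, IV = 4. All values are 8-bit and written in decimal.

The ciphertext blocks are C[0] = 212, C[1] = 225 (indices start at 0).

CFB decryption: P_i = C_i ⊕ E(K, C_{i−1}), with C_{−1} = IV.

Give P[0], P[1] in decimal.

P[0] = 48, P[1] = 213

P[0]: E(K, 4) = 228; 212 ⊕ 228 = 48.
P[1]: E(K, 212) = 52; 225 ⊕ 52 = 213.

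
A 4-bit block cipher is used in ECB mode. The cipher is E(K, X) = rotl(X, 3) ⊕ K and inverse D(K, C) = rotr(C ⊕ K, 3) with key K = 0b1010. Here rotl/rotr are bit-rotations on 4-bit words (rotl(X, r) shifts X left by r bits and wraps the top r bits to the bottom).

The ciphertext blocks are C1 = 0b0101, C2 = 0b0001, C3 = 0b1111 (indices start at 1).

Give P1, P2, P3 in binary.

ECB decryption: P_i = D(K, C_i).
P1: D(K, 0b0101) = 0b1111.
P2: D(K, 0b0001) = 0b0111.
P3: D(K, 0b1111) = 0b1010.

P1 = 0b1111, P2 = 0b0111, P3 = 0b1010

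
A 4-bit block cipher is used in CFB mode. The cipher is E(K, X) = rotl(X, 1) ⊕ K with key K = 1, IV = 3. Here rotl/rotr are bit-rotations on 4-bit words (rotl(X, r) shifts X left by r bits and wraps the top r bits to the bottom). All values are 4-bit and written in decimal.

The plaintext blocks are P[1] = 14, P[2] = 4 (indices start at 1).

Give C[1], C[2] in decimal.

C[1] = 9, C[2] = 6

CFB encryption: C_i = P_i ⊕ E(K, C_{i−1}), with C_{0} = IV.
C[1]: E(K, 3) = 7; 14 ⊕ 7 = 9.
C[2]: E(K, 9) = 2; 4 ⊕ 2 = 6.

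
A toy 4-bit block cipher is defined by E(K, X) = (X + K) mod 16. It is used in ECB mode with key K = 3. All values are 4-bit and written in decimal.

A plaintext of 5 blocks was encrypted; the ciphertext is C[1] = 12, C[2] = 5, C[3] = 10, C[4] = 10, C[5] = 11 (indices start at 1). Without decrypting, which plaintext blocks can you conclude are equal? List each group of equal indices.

P[3] = P[4]

ECB encrypts each block independently with the same key, so equal ciphertext blocks imply equal plaintext blocks.
C[3] = C[4] = 10, so P[3] = P[4].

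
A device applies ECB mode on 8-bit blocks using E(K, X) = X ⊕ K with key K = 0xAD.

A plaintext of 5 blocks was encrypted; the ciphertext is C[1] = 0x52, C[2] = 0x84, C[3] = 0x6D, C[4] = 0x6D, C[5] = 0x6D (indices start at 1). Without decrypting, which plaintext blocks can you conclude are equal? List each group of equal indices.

P[3] = P[4] = P[5]

ECB encrypts each block independently with the same key, so equal ciphertext blocks imply equal plaintext blocks.
C[3] = C[4] = C[5] = 0x6D, so P[3] = P[4] = P[5].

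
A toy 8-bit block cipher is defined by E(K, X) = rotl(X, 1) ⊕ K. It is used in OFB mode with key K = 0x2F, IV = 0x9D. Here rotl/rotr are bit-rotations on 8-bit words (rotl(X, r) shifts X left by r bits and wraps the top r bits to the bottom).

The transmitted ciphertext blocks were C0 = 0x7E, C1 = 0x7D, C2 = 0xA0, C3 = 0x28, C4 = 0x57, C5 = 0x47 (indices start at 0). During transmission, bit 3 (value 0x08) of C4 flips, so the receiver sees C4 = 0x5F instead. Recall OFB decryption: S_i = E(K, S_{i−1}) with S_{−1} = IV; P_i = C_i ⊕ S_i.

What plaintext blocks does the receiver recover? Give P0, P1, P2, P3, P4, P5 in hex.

P0 = 0x6A, P1 = 0x7A, P2 = 0x81, P3 = 0x45, P4 = 0xAA, P5 = 0x83

Only C4 changed, to 0x5F. In OFB, a change in C_i flips the same bit in P_i only; the keystream is unaffected. Decrypting the received ciphertext:
P0: S = E(K, 0x9D) = 0x14; 0x7E ⊕ 0x14 = 0x6A.
P1: S = E(K, 0x14) = 0x07; 0x7D ⊕ 0x07 = 0x7A.
P2: S = E(K, 0x07) = 0x21; 0xA0 ⊕ 0x21 = 0x81.
P3: S = E(K, 0x21) = 0x6D; 0x28 ⊕ 0x6D = 0x45.
P4: S = E(K, 0x6D) = 0xF5; 0x5F ⊕ 0xF5 = 0xAA.
P5: S = E(K, 0xF5) = 0xC4; 0x47 ⊕ 0xC4 = 0x83.
Blocks that differ from the original plaintext: P4.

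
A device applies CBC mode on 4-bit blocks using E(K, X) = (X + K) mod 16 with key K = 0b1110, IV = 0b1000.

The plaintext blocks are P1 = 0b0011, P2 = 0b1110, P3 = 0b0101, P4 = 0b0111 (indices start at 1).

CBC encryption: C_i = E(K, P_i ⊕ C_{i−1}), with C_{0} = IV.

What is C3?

C1: P1 ⊕ 0b1000 = 0b1011; E(K, 0b1011) = 0b1001.
C2: P2 ⊕ 0b1001 = 0b0111; E(K, 0b0111) = 0b0101.
C3: P3 ⊕ 0b0101 = 0b0000; E(K, 0b0000) = 0b1110.

C3 = 0b1110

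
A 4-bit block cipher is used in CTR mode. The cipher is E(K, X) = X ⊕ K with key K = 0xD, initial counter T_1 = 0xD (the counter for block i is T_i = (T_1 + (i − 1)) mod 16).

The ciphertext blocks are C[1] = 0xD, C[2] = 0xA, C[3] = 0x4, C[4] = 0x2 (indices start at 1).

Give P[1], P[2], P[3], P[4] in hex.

CTR decryption: S_i = E(K, T_i) where T_i is the counter for block i; P_i = C_i ⊕ S_i.
P[1]: T = 0xD, S = E(K, T) = 0x0; 0xD ⊕ 0x0 = 0xD.
P[2]: T = 0xE, S = E(K, T) = 0x3; 0xA ⊕ 0x3 = 0x9.
P[3]: T = 0xF, S = E(K, T) = 0x2; 0x4 ⊕ 0x2 = 0x6.
P[4]: T = 0x0, S = E(K, T) = 0xD; 0x2 ⊕ 0xD = 0xF.

P[1] = 0xD, P[2] = 0x9, P[3] = 0x6, P[4] = 0xF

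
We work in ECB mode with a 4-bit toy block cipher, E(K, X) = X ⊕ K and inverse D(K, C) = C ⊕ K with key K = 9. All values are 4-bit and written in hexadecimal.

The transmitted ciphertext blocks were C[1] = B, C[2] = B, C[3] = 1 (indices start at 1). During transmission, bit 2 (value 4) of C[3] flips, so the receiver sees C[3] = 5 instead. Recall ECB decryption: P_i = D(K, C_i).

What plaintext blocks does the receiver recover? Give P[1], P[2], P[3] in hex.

Only C[3] changed, to 5. In ECB, a change in C_i affects only P_i. Decrypting the received ciphertext:
P[1]: D(K, B) = 2.
P[2]: D(K, B) = 2.
P[3]: D(K, 5) = C.
Blocks that differ from the original plaintext: P[3].

P[1] = 2, P[2] = 2, P[3] = C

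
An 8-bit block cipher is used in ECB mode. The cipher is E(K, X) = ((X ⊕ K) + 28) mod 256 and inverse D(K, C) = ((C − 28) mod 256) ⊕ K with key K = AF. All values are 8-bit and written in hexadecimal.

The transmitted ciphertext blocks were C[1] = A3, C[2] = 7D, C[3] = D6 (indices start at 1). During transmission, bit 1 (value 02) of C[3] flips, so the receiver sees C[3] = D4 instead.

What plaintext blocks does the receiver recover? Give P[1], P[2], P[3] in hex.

ECB decryption: P_i = D(K, C_i).
Only C[3] changed, to D4. In ECB, a change in C_i affects only P_i. Decrypting the received ciphertext:
P[1]: D(K, A3) = D4.
P[2]: D(K, 7D) = FA.
P[3]: D(K, D4) = 03.
Blocks that differ from the original plaintext: P[3].

P[1] = D4, P[2] = FA, P[3] = 03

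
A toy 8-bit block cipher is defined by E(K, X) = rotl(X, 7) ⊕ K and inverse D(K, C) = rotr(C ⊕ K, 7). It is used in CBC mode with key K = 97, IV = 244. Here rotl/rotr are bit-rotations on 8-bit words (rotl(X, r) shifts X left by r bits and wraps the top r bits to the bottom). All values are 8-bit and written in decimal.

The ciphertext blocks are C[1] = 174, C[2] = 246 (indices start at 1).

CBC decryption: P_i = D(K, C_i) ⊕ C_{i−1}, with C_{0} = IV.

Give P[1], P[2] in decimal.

P[1]: D(K, 174) = 159; 159 ⊕ 244 = 107.
P[2]: D(K, 246) = 47; 47 ⊕ 174 = 129.

P[1] = 107, P[2] = 129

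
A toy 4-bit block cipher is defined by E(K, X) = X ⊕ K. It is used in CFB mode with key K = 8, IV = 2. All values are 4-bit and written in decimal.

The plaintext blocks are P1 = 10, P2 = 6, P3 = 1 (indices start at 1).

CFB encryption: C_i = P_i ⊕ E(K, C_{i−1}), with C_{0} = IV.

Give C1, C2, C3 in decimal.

C1 = 0, C2 = 14, C3 = 7

C1: E(K, 2) = 10; 10 ⊕ 10 = 0.
C2: E(K, 0) = 8; 6 ⊕ 8 = 14.
C3: E(K, 14) = 6; 1 ⊕ 6 = 7.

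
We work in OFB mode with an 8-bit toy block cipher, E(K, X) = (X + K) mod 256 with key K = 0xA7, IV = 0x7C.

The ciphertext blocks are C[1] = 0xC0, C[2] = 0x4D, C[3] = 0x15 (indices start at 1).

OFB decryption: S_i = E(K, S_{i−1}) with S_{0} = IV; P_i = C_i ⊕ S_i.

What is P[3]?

P[3] = 0x64

P[1]: S = E(K, 0x7C) = 0x23; 0xC0 ⊕ 0x23 = 0xE3.
P[2]: S = E(K, 0x23) = 0xCA; 0x4D ⊕ 0xCA = 0x87.
P[3]: S = E(K, 0xCA) = 0x71; 0x15 ⊕ 0x71 = 0x64.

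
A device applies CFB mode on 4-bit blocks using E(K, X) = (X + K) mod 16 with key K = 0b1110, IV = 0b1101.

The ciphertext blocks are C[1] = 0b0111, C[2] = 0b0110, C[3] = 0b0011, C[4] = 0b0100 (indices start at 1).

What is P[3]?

P[3] = 0b0111

CFB decryption: P_i = C_i ⊕ E(K, C_{i−1}), with C_{0} = IV.
P[3]: E(K, 0b0110) = 0b0100; 0b0011 ⊕ 0b0100 = 0b0111.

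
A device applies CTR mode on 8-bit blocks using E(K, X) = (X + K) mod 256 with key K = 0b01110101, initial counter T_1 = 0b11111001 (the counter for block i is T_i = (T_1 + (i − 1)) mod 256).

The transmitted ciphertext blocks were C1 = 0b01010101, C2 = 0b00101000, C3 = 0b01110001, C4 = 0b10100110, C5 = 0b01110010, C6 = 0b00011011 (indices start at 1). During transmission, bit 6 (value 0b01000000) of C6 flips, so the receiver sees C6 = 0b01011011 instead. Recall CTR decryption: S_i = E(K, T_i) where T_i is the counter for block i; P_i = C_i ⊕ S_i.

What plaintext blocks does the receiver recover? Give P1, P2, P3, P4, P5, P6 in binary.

P1 = 0b00111011, P2 = 0b01000111, P3 = 0b00000001, P4 = 0b11010111, P5 = 0b00000000, P6 = 0b00101000

Only C6 changed, to 0b01011011. In CTR, a change in C_i flips the same bit in P_i only; the keystream is unaffected. Decrypting the received ciphertext:
P1: T = 0b11111001, S = E(K, T) = 0b01101110; 0b01010101 ⊕ 0b01101110 = 0b00111011.
P2: T = 0b11111010, S = E(K, T) = 0b01101111; 0b00101000 ⊕ 0b01101111 = 0b01000111.
P3: T = 0b11111011, S = E(K, T) = 0b01110000; 0b01110001 ⊕ 0b01110000 = 0b00000001.
P4: T = 0b11111100, S = E(K, T) = 0b01110001; 0b10100110 ⊕ 0b01110001 = 0b11010111.
P5: T = 0b11111101, S = E(K, T) = 0b01110010; 0b01110010 ⊕ 0b01110010 = 0b00000000.
P6: T = 0b11111110, S = E(K, T) = 0b01110011; 0b01011011 ⊕ 0b01110011 = 0b00101000.
Blocks that differ from the original plaintext: P6.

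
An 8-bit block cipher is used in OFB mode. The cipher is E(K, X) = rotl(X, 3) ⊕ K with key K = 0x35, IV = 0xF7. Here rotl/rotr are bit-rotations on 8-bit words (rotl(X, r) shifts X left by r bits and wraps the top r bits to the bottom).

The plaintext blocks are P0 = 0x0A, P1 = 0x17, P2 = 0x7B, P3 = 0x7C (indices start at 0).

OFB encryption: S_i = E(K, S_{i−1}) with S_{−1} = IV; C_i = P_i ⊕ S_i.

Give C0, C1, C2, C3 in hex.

C0 = 0x80, C1 = 0x76, C2 = 0x45, C3 = 0xB8

C0: S = E(K, 0xF7) = 0x8A; 0x0A ⊕ 0x8A = 0x80.
C1: S = E(K, 0x8A) = 0x61; 0x17 ⊕ 0x61 = 0x76.
C2: S = E(K, 0x61) = 0x3E; 0x7B ⊕ 0x3E = 0x45.
C3: S = E(K, 0x3E) = 0xC4; 0x7C ⊕ 0xC4 = 0xB8.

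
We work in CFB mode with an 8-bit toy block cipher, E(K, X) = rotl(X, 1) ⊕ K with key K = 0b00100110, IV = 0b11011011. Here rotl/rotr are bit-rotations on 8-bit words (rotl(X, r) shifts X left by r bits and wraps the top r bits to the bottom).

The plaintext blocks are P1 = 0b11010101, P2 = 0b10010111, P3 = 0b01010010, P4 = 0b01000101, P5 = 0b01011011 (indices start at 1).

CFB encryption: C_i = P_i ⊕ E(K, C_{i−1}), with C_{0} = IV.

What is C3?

C3 = 0b00000110

C1: E(K, 0b11011011) = 0b10010001; 0b11010101 ⊕ 0b10010001 = 0b01000100.
C2: E(K, 0b01000100) = 0b10101110; 0b10010111 ⊕ 0b10101110 = 0b00111001.
C3: E(K, 0b00111001) = 0b01010100; 0b01010010 ⊕ 0b01010100 = 0b00000110.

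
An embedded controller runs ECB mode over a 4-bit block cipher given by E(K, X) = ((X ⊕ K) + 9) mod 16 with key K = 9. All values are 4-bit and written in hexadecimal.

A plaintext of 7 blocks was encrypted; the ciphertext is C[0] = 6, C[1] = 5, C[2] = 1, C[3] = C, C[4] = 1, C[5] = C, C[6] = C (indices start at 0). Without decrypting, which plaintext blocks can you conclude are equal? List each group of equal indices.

ECB encrypts each block independently with the same key, so equal ciphertext blocks imply equal plaintext blocks.
C[2] = C[4] = 1, so P[2] = P[4].
C[3] = C[5] = C[6] = C, so P[3] = P[5] = P[6].

P[2] = P[4]; P[3] = P[5] = P[6]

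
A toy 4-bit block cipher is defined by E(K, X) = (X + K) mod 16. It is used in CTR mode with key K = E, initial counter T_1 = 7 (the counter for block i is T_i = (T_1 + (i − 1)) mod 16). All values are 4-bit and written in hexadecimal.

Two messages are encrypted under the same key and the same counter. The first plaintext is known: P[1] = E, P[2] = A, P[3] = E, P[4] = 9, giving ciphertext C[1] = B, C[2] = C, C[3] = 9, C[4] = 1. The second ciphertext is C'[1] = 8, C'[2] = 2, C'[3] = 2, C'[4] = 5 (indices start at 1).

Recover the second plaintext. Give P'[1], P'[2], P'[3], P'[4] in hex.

In CTR with a reused counter, both messages share the same keystream S_i, so C_i ⊕ C'_i = P_i ⊕ P'_i and thus P'_i = P_i ⊕ C_i ⊕ C'_i.
P'[1]: E ⊕ B ⊕ 8 = D.
P'[2]: A ⊕ C ⊕ 2 = 4.
P'[3]: E ⊕ 9 ⊕ 2 = 5.
P'[4]: 9 ⊕ 1 ⊕ 5 = D.

P'[1] = D, P'[2] = 4, P'[3] = 5, P'[4] = D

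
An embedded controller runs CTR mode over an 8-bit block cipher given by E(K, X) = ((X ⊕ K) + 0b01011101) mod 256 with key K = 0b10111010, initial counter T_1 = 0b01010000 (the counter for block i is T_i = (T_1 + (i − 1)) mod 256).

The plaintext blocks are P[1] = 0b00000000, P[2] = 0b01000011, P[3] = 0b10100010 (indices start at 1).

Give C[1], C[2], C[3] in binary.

CTR encryption: S_i = E(K, T_i) where T_i is the counter for block i; C_i = P_i ⊕ S_i.
C[1]: T = 0b01010000, S = E(K, T) = 0b01000111; 0b00000000 ⊕ 0b01000111 = 0b01000111.
C[2]: T = 0b01010001, S = E(K, T) = 0b01001000; 0b01000011 ⊕ 0b01001000 = 0b00001011.
C[3]: T = 0b01010010, S = E(K, T) = 0b01000101; 0b10100010 ⊕ 0b01000101 = 0b11100111.

C[1] = 0b01000111, C[2] = 0b00001011, C[3] = 0b11100111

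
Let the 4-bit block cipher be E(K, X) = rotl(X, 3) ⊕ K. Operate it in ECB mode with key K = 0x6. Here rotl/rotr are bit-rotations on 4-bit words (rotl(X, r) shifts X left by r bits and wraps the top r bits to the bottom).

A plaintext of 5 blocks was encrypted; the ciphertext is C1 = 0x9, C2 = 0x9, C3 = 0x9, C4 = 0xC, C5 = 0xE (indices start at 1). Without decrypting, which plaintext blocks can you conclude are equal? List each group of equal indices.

P1 = P2 = P3

ECB encrypts each block independently with the same key, so equal ciphertext blocks imply equal plaintext blocks.
C1 = C2 = C3 = 0x9, so P1 = P2 = P3.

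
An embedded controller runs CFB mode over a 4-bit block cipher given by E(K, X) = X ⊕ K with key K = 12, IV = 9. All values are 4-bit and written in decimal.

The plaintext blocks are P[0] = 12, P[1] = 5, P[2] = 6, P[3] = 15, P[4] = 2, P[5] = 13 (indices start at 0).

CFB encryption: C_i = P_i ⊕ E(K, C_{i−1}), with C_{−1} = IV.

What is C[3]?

C[3] = 9

C[0]: E(K, 9) = 5; 12 ⊕ 5 = 9.
C[1]: E(K, 9) = 5; 5 ⊕ 5 = 0.
C[2]: E(K, 0) = 12; 6 ⊕ 12 = 10.
C[3]: E(K, 10) = 6; 15 ⊕ 6 = 9.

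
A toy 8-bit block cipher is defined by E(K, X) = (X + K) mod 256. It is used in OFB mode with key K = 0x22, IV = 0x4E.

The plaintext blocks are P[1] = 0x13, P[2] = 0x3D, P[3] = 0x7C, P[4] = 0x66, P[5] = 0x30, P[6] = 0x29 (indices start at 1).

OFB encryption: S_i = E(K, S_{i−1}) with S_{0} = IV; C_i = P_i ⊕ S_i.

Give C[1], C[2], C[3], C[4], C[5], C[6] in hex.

C[1]: S = E(K, 0x4E) = 0x70; 0x13 ⊕ 0x70 = 0x63.
C[2]: S = E(K, 0x70) = 0x92; 0x3D ⊕ 0x92 = 0xAF.
C[3]: S = E(K, 0x92) = 0xB4; 0x7C ⊕ 0xB4 = 0xC8.
C[4]: S = E(K, 0xB4) = 0xD6; 0x66 ⊕ 0xD6 = 0xB0.
C[5]: S = E(K, 0xD6) = 0xF8; 0x30 ⊕ 0xF8 = 0xC8.
C[6]: S = E(K, 0xF8) = 0x1A; 0x29 ⊕ 0x1A = 0x33.

C[1] = 0x63, C[2] = 0xAF, C[3] = 0xC8, C[4] = 0xB0, C[5] = 0xC8, C[6] = 0x33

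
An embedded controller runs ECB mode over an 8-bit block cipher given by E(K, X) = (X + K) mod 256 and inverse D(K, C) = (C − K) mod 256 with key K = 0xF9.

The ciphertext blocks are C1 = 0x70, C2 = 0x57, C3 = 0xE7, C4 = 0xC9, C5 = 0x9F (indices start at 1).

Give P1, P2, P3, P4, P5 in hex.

ECB decryption: P_i = D(K, C_i).
P1: D(K, 0x70) = 0x77.
P2: D(K, 0x57) = 0x5E.
P3: D(K, 0xE7) = 0xEE.
P4: D(K, 0xC9) = 0xD0.
P5: D(K, 0x9F) = 0xA6.

P1 = 0x77, P2 = 0x5E, P3 = 0xEE, P4 = 0xD0, P5 = 0xA6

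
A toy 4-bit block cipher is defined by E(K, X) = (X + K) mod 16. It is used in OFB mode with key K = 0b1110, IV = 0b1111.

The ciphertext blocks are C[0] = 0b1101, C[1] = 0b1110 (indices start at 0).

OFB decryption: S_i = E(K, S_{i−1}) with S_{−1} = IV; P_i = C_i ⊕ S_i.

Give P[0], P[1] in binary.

P[0]: S = E(K, 0b1111) = 0b1101; 0b1101 ⊕ 0b1101 = 0b0000.
P[1]: S = E(K, 0b1101) = 0b1011; 0b1110 ⊕ 0b1011 = 0b0101.

P[0] = 0b0000, P[1] = 0b0101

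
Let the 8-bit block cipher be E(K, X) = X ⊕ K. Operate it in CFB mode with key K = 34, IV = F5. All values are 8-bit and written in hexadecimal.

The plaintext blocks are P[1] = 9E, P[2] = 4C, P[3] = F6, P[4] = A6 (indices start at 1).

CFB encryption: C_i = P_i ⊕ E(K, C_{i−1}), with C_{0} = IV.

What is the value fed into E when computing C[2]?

5F

C[1]: E(K, F5) = C1; 9E ⊕ C1 = 5F.
C[2]: E(K, 5F) = 6B; 4C ⊕ 6B = 27.
So the input to E for block [2] is 5F.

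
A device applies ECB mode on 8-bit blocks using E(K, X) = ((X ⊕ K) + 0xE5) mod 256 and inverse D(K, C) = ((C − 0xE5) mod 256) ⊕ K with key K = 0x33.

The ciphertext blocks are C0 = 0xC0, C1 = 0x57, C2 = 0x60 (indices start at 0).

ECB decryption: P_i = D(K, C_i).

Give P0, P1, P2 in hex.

P0: D(K, 0xC0) = 0xE8.
P1: D(K, 0x57) = 0x41.
P2: D(K, 0x60) = 0x48.

P0 = 0xE8, P1 = 0x41, P2 = 0x48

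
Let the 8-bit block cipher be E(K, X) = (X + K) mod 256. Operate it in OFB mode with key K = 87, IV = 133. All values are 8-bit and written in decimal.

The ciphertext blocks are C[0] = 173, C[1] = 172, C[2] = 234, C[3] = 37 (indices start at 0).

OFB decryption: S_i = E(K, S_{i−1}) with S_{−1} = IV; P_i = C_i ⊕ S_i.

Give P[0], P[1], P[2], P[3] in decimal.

P[0]: S = E(K, 133) = 220; 173 ⊕ 220 = 113.
P[1]: S = E(K, 220) = 51; 172 ⊕ 51 = 159.
P[2]: S = E(K, 51) = 138; 234 ⊕ 138 = 96.
P[3]: S = E(K, 138) = 225; 37 ⊕ 225 = 196.

P[0] = 113, P[1] = 159, P[2] = 96, P[3] = 196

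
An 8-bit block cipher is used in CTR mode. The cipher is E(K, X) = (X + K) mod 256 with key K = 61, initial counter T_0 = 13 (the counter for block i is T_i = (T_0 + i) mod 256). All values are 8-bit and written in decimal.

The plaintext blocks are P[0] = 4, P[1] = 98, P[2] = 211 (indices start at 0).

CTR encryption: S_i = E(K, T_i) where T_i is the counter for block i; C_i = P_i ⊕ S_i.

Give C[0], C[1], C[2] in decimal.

C[0]: T = 13, S = E(K, T) = 74; 4 ⊕ 74 = 78.
C[1]: T = 14, S = E(K, T) = 75; 98 ⊕ 75 = 41.
C[2]: T = 15, S = E(K, T) = 76; 211 ⊕ 76 = 159.

C[0] = 78, C[1] = 41, C[2] = 159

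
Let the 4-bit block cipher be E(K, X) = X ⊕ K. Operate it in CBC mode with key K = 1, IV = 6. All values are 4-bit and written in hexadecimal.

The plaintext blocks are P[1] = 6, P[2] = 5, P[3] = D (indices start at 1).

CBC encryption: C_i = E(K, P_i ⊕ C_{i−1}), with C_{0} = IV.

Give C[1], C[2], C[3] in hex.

C[1] = 1, C[2] = 5, C[3] = 9

C[1]: P[1] ⊕ 6 = 0; E(K, 0) = 1.
C[2]: P[2] ⊕ 1 = 4; E(K, 4) = 5.
C[3]: P[3] ⊕ 5 = 8; E(K, 8) = 9.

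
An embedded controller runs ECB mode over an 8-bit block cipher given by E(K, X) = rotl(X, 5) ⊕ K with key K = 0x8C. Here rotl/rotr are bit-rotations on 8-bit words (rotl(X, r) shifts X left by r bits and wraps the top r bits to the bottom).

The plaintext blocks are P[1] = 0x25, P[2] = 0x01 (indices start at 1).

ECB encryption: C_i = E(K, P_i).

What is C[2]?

C[2]: E(K, 0x01) = 0xAC.

C[2] = 0xAC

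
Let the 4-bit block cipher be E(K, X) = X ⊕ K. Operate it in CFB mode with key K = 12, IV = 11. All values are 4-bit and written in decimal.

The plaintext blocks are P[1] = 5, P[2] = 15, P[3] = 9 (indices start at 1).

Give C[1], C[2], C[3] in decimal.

CFB encryption: C_i = P_i ⊕ E(K, C_{i−1}), with C_{0} = IV.
C[1]: E(K, 11) = 7; 5 ⊕ 7 = 2.
C[2]: E(K, 2) = 14; 15 ⊕ 14 = 1.
C[3]: E(K, 1) = 13; 9 ⊕ 13 = 4.

C[1] = 2, C[2] = 1, C[3] = 4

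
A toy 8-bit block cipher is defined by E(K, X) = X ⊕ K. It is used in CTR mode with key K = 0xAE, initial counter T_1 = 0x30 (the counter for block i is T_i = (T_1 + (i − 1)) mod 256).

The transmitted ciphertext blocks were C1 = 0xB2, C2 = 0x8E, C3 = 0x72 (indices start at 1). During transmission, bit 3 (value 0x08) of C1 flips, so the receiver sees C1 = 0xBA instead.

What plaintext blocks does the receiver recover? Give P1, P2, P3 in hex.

P1 = 0x24, P2 = 0x11, P3 = 0xEE

CTR decryption: S_i = E(K, T_i) where T_i is the counter for block i; P_i = C_i ⊕ S_i.
Only C1 changed, to 0xBA. In CTR, a change in C_i flips the same bit in P_i only; the keystream is unaffected. Decrypting the received ciphertext:
P1: T = 0x30, S = E(K, T) = 0x9E; 0xBA ⊕ 0x9E = 0x24.
P2: T = 0x31, S = E(K, T) = 0x9F; 0x8E ⊕ 0x9F = 0x11.
P3: T = 0x32, S = E(K, T) = 0x9C; 0x72 ⊕ 0x9C = 0xEE.
Blocks that differ from the original plaintext: P1.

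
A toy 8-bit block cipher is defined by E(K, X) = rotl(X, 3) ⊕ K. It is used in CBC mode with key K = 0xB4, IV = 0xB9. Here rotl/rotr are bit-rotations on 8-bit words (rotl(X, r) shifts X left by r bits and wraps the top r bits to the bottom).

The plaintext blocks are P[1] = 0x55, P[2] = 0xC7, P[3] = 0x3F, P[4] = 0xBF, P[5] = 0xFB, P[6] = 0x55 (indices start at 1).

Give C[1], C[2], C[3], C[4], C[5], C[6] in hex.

CBC encryption: C_i = E(K, P_i ⊕ C_{i−1}), with C_{0} = IV.
C[1]: P[1] ⊕ 0xB9 = 0xEC; E(K, 0xEC) = 0xD3.
C[2]: P[2] ⊕ 0xD3 = 0x14; E(K, 0x14) = 0x14.
C[3]: P[3] ⊕ 0x14 = 0x2B; E(K, 0x2B) = 0xED.
C[4]: P[4] ⊕ 0xED = 0x52; E(K, 0x52) = 0x26.
C[5]: P[5] ⊕ 0x26 = 0xDD; E(K, 0xDD) = 0x5A.
C[6]: P[6] ⊕ 0x5A = 0x0F; E(K, 0x0F) = 0xCC.

C[1] = 0xD3, C[2] = 0x14, C[3] = 0xED, C[4] = 0x26, C[5] = 0x5A, C[6] = 0xCC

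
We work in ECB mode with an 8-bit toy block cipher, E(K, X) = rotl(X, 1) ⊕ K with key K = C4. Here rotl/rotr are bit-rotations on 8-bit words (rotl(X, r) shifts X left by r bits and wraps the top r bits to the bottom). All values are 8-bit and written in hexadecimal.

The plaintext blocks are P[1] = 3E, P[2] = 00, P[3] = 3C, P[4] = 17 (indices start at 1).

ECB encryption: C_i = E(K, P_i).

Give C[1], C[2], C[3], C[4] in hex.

C[1]: E(K, 3E) = B8.
C[2]: E(K, 00) = C4.
C[3]: E(K, 3C) = BC.
C[4]: E(K, 17) = EA.

C[1] = B8, C[2] = C4, C[3] = BC, C[4] = EA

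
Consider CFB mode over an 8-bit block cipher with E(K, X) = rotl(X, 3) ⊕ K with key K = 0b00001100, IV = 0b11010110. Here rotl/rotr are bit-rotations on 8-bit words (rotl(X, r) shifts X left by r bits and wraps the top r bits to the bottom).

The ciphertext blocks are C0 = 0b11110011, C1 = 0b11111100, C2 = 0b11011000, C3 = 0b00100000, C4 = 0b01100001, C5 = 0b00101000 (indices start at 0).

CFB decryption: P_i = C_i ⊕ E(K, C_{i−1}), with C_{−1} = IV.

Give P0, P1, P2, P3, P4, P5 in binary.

P0: E(K, 0b11010110) = 0b10111010; 0b11110011 ⊕ 0b10111010 = 0b01001001.
P1: E(K, 0b11110011) = 0b10010011; 0b11111100 ⊕ 0b10010011 = 0b01101111.
P2: E(K, 0b11111100) = 0b11101011; 0b11011000 ⊕ 0b11101011 = 0b00110011.
P3: E(K, 0b11011000) = 0b11001010; 0b00100000 ⊕ 0b11001010 = 0b11101010.
P4: E(K, 0b00100000) = 0b00001101; 0b01100001 ⊕ 0b00001101 = 0b01101100.
P5: E(K, 0b01100001) = 0b00000111; 0b00101000 ⊕ 0b00000111 = 0b00101111.

P0 = 0b01001001, P1 = 0b01101111, P2 = 0b00110011, P3 = 0b11101010, P4 = 0b01101100, P5 = 0b00101111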